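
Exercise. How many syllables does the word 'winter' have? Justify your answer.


Break 'winter' into syllables: win-ter -> win | ter = 2 syllables

2 syllables


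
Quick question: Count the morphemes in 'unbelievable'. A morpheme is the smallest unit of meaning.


Decomposition: un- (prefix) + believe (root) + -able (suffix) = 3 morpheme(s)

3 morphemes


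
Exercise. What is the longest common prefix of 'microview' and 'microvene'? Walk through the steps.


Compare from the start: 6 characters match: 'microv'. Mismatch at position 7: 'i' vs 'e'.

microv


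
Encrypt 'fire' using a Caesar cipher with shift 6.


Shift each letter by 6: f -> l, i -> o, r -> x, e -> k. Result: 'loxk'.

loxk


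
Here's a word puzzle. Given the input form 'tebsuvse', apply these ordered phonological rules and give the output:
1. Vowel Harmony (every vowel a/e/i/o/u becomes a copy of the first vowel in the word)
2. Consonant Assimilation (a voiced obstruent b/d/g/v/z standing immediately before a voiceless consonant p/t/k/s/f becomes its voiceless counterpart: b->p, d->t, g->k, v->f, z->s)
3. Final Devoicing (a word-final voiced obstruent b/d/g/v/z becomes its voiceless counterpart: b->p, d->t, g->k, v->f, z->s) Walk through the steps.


Starting form: 'tebsuvse'
Rule 1: Vowel Harmony: all vowels become 'e' (matching first vowel). 'tebsuvse' -> 'tebsevse'
Rule 2: Consonant Assimilation: voiced obstruent before voiceless consonant becomes voiceless ('bs' -> 'ps', 'vs' -> 'fs'). 'tebsevse' -> 'tepsefse'
Rule 3: Final Devoicing: the word ends in the vowel 'e', not a consonant. No change.
Final form: 'tepsefse'

tepsefse


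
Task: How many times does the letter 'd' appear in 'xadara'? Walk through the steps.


Letter 'd' in 'xadara': found at position(s) 3 = 1 occurrence(s).

1


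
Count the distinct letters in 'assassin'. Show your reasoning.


Unique letters in 'assassin': {a, i, n, s} = 4 distinct letters.

4


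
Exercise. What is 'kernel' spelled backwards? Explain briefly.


Reverse 'kernel' character by character: 'lenrek'.

lenrek


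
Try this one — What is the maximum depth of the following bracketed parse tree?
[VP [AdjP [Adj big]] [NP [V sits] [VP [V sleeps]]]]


Count bracket nesting levels:
'[' at pos 0: depth = 1
'[' at pos 4: depth = 2
'[' at pos 10: depth = 3
'[' at pos 21: depth = 2
'[' at pos 25: depth = 3
'[' at pos 34: depth = 3
'[' at pos 38: depth = 4
Maximum depth reached: 4

4


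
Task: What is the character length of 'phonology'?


Spell out 'phonology' and number each letter: p(1), h(2), o(3), n(4), o(5), l(6), o(7), g(8), y(9). Total: 9 letters.

9


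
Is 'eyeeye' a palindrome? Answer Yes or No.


Forward: 'eyeeye'
Reversed: 'eyeeye'
They are identical.

Yes


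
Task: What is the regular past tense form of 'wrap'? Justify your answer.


Apply rule: Double final consonant and add -ed. 'wrap' becomes 'wrapped'.

wrapped


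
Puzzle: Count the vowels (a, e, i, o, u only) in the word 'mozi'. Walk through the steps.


Vowels in 'mozi': o, i = 2 vowels.

2


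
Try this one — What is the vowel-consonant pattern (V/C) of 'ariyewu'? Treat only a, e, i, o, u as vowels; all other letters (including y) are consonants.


Letter mapping: a = V, r = C, i = V, y = C, e = V, w = C, u = V.

VCVCVCV


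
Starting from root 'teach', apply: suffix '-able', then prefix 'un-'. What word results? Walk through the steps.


Step 1: Add suffix '-able' to 'teach' = 'teachable'
Step 2: Add prefix 'un-' to 'teachable' = 'unteachable'

unteachable


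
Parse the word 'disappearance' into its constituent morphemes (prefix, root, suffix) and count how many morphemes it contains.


Step 1: Identify prefix: 'dis' (meaning: not/apart)
Step 2: Identify root: 'appear'
Step 3: Identify suffix(es): 'ance'
Decomposition: dis- (prefix: not/apart) + appear (root) + -ance (suffix: state/act)
Total morphemes: 3

3 morphemes (dis- (prefix: not/apart) + appear (root) + -ance (suffix: state/act))


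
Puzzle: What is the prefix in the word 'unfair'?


The word 'unfair' = 'un' (prefix) + 'fair' (root). The prefix is 'un'.

un


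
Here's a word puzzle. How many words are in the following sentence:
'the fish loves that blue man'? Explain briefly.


Split into words: the | fish | loves | that | blue | man = 6 words.

6


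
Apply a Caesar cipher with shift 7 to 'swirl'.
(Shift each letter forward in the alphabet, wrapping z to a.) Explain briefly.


Shift each letter by 7: s -> z, w -> d, i -> p, r -> y, l -> s. Result: 'zdpys'.

zdpys


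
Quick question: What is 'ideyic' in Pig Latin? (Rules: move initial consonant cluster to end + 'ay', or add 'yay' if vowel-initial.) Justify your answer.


'ideyic' starts with a vowel, so add 'yay': 'ideyicyay'.

ideyicyay


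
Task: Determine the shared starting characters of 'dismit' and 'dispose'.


Compare from the start: 3 characters match: 'dis'. Mismatch at position 4: 'm' vs 'p'.

dis


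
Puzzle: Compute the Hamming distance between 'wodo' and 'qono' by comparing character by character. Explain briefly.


Alignment:
Position 1: 'w' vs 'q' = DIFFER
Position 2: 'o' vs 'o' = match
Position 3: 'd' vs 'n' = DIFFER
Position 4: 'o' vs 'o' = match
Total differences: 2

2


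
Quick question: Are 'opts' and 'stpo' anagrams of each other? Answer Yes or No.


Sorted letters of 'opts': 'opst'
Sorted letters of 'stpo': 'opst'
They match.

Yes


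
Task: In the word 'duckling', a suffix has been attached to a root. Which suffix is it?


The word 'duckling' = 'duck' (root) + '-ling' (suffix). The suffix is '-ling'.

ling


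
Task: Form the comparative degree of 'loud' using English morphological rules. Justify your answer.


Apply comparative formation (add -er): 'loud' -> 'louder'.

louder


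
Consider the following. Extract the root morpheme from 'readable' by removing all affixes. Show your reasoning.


Remove suffix '-able' from 'readable' to get root 'read'.

read


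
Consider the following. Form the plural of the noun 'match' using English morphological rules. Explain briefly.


Apply rule: Add -es (sibilant/fricative ending). 'match' becomes 'matches'.

matches


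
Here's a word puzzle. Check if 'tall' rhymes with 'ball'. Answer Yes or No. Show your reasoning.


Rime (stressed vowel + following sounds) of 'tall': -all = /ɔːl/
Rime of 'ball': -all = /ɔːl/
/ɔːl/ and /ɔːl/ are the same ending sound, so the words rhyme.

Yes


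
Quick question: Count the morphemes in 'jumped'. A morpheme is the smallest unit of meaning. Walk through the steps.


Decomposition: jump (root) + -ed (suffix) = 2 morpheme(s)

2 morphemes


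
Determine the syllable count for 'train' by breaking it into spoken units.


Break 'train' into syllables: train -> train = 1 syllable

1 syllable


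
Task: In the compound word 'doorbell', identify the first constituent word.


Split 'doorbell' into 'door' + 'bell'. The first part is 'door'.

door


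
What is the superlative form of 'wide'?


Apply superlative formation (ends in e: add -st): 'wide' -> 'widest'.

widest


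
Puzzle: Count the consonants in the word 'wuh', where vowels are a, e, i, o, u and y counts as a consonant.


Consonants in 'wuh': w, h = 2 consonants.

2


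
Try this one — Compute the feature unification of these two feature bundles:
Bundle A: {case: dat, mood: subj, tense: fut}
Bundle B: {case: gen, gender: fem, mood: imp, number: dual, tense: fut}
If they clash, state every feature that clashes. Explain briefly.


Compare features:
case: A=dat vs B=gen -> CLASH
gender: A=_ vs B=fem -> unified: fem
mood: A=subj vs B=imp -> CLASH
number: A=_ vs B=dual -> unified: dual
tense: A=fut vs B=fut -> unified: fut
Clashes detected on features 'case' (dat vs gen) and 'mood' (subj vs imp); unification fails.

CLASH on 'case' (dat vs gen) and 'mood' (subj vs imp)


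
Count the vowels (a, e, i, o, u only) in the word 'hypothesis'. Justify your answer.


Vowels in 'hypothesis': o, e, i = 3 vowels.

3


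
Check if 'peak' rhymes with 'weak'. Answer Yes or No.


Rime (stressed vowel + following sounds) of 'peak': -eak = /iːk/
Rime of 'weak': -eak = /iːk/
/iːk/ and /iːk/ are the same ending sound, so the words rhyme.

Yes


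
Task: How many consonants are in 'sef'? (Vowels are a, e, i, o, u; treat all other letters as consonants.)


Consonants in 'sef': s, f = 2 consonants.

2


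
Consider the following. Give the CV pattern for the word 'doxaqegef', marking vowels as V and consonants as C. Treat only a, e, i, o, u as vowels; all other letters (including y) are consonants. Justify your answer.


Letter mapping: d = C, o = V, x = C, a = V, q = C, e = V, g = C, e = V, f = C.

CVCVCVCVC


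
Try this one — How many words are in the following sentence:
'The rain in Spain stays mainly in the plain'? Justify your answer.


Split into words: The | rain | in | Spain | stays | mainly | in | the | plain = 9 words.

9


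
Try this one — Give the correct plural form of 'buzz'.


Apply rule: Add -es (sibilant/fricative ending). 'buzz' becomes 'buzzes'.

buzzes


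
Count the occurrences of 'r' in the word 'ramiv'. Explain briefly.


Letter 'r' in 'ramiv': found at position(s) 1 = 1 occurrence(s).

1


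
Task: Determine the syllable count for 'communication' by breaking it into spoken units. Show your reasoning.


Break 'communication' into syllables: com-mu-ni-ca-tion -> com | mu | ni | ca | tion = 5 syllables

5 syllables


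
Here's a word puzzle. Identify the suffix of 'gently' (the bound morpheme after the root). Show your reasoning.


The word 'gently' = 'gentle' (root) + '-ly' (suffix). The suffix is '-ly'.

ly


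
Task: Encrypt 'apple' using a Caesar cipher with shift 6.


Shift each letter by 6: a -> g, p -> v, p -> v, l -> r, e -> k. Result: 'gvvrk'.

gvvrk


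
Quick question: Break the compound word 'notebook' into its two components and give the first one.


Split 'notebook' into 'note' + 'book'. The first part is 'note'.

note


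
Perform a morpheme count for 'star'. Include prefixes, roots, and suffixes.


Decomposition: star (free morpheme) = 1 morpheme(s)

1 morphemes


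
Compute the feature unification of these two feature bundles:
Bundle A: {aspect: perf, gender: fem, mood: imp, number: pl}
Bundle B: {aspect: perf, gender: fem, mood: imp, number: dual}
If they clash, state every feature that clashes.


Compare features:
aspect: A=perf vs B=perf -> unified: perf
gender: A=fem vs B=fem -> unified: fem
mood: A=imp vs B=imp -> unified: imp
number: A=pl vs B=dual -> CLASH
Clash detected on feature 'number' (pl vs dual); unification fails.

CLASH on 'number' (pl vs dual)


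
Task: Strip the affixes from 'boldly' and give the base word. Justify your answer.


Remove suffix '-ly' from 'boldly' to get root 'bold'.

bold


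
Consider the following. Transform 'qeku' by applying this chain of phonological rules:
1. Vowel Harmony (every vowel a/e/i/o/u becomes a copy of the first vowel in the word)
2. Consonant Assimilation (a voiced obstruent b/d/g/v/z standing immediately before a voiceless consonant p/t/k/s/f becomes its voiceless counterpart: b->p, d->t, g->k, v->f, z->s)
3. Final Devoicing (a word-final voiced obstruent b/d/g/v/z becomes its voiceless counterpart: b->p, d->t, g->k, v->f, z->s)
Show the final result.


Starting form: 'qeku'
Rule 1: Vowel Harmony: all vowels become 'e' (matching first vowel). 'qeku' -> 'qeke'
Rule 2: Consonant Assimilation: no voiced obstruent (b/d/g/v/z) stands immediately before a voiceless consonant (p/t/k/s/f). No change.
Rule 3: Final Devoicing: the word ends in the vowel 'e', not a consonant. No change.
Final form: 'qeke'

qeke


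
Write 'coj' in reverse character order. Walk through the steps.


Reverse 'coj' character by character: 'joc'.

joc


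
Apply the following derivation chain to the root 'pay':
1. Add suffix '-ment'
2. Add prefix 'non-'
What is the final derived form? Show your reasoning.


Step 1: Add suffix '-ment' to 'pay' = 'payment'
Step 2: Add prefix 'non-' to 'payment' = 'nonpayment'

nonpayment


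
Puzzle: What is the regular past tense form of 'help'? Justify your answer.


Apply rule: Add -ed. 'help' becomes 'helped'.

helped


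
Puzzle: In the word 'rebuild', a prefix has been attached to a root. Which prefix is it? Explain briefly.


The word 'rebuild' = 're' (prefix) + 'build' (root). The prefix is 're'.

re


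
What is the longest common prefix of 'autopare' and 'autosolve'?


Compare from the start: 4 characters match: 'auto'. Mismatch at position 5: 'p' vs 's'.

auto


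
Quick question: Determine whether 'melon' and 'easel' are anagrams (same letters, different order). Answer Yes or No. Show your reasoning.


Sorted letters of 'melon': 'elmno'
Sorted letters of 'easel': 'aeels'
They do not match.

No


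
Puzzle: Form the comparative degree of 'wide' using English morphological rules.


Apply comparative formation (ends in e: add -r): 'wide' -> 'wider'.

wider


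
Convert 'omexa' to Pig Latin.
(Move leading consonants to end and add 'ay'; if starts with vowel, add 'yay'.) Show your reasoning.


'omexa' starts with a vowel, so add 'yay': 'omexayay'.

omexayay


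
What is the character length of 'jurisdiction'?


Spell out 'jurisdiction' and number each letter: j(1), u(2), r(3), i(4), s(5), d(6), i(7), c(8), t(9), i(10), o(11), n(12). Total: 12 letters.

12


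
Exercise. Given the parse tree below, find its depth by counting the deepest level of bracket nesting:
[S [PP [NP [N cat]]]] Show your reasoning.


Count bracket nesting levels:
'[' at pos 0: depth = 1
'[' at pos 3: depth = 2
'[' at pos 7: depth = 3
'[' at pos 11: depth = 4
Maximum depth reached: 4

4


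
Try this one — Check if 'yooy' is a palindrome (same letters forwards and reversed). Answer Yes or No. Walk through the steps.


Forward: 'yooy'
Reversed: 'yooy'
They are identical.

Yes


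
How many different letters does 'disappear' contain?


Unique letters in 'disappear': {a, d, e, i, p, r, s} = 7 distinct letters.

7


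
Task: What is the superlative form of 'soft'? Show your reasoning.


Apply superlative formation (add -est): 'soft' -> 'softest'.

softest


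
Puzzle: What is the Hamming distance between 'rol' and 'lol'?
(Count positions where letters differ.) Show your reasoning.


Alignment:
Position 1: 'r' vs 'l' = DIFFER
Position 2: 'o' vs 'o' = match
Position 3: 'l' vs 'l' = match
Total differences: 1

1


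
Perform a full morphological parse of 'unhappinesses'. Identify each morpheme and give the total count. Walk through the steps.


Step 1: Identify prefix: 'un' (meaning: not/reverse)
Step 2: Identify root: 'happy'
Step 3: Identify suffix(es): 'ness, es'
Decomposition: un- (prefix: not/reverse) + happy (root) + -ness (suffix: state of) + -es (plural)
Total morphemes: 4

4 morphemes (un- (prefix: not/reverse) + happy (root) + -ness (suffix: state of) + -es (plural))


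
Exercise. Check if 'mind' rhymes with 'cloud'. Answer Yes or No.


Rime (stressed vowel + following sounds) of 'mind': -ind = /aɪnd/
Rime of 'cloud': -oud = /aʊd/
/aɪnd/ and /aʊd/ are different ending sounds, so the words do not rhyme.

No


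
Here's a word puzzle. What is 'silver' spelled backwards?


Reverse 'silver' character by character: 'revlis'.

revlis


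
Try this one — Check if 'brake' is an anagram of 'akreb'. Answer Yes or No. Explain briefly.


Sorted letters of 'brake': 'abekr'
Sorted letters of 'akreb': 'abekr'
They match.

Yes


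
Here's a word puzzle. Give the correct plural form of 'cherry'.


Apply rule: Change -y to -ies (consonant + y). 'cherry' becomes 'cherries'.

cherries


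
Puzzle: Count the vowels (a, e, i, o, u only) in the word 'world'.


Vowels in 'world': o = 1 vowels.

1


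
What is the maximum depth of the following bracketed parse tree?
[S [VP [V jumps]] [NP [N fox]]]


Count bracket nesting levels:
'[' at pos 0: depth = 1
'[' at pos 3: depth = 2
'[' at pos 7: depth = 3
'[' at pos 18: depth = 2
'[' at pos 22: depth = 3
Maximum depth reached: 3

3


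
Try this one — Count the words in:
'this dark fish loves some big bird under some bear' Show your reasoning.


Split into words: this | dark | fish | loves | some | big | bird | under | some | bear = 10 words.

10


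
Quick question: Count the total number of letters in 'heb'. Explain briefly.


Spell out 'heb' and number each letter: h(1), e(2), b(3). Total: 3 letters.

3


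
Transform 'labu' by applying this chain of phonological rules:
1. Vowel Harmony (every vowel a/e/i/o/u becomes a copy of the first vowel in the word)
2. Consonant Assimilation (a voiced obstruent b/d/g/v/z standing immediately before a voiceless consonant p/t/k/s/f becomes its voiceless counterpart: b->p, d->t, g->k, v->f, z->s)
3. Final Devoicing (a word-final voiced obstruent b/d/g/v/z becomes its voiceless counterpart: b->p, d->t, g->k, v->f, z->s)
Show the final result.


Starting form: 'labu'
Rule 1: Vowel Harmony: all vowels become 'a' (matching first vowel). 'labu' -> 'laba'
Rule 2: Consonant Assimilation: no voiced obstruent (b/d/g/v/z) stands immediately before a voiceless consonant (p/t/k/s/f). No change.
Rule 3: Final Devoicing: the word ends in the vowel 'a', not a consonant. No change.
Final form: 'laba'

laba


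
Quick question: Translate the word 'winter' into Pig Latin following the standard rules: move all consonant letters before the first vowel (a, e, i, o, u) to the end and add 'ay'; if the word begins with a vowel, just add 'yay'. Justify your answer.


'winter': move consonant cluster 'w' to end and add 'ay': 'interway'.

interway


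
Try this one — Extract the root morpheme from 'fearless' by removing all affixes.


Remove suffix '-less' from 'fearless' to get root 'fear'.

fear


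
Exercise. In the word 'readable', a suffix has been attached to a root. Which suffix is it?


The word 'readable' = 'read' (root) + '-able' (suffix). The suffix is '-able'.

able


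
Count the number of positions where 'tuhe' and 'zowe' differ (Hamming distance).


Alignment:
Position 1: 't' vs 'z' = DIFFER
Position 2: 'u' vs 'o' = DIFFER
Position 3: 'h' vs 'w' = DIFFER
Position 4: 'e' vs 'e' = match
Total differences: 3

3


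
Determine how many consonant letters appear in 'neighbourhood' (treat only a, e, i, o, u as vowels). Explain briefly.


Consonants in 'neighbourhood': n, g, h, b, r, h, d = 7 consonants.

7


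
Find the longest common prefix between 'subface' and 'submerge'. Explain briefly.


Compare from the start: 3 characters match: 'sub'. Mismatch at position 4: 'f' vs 'm'.

sub


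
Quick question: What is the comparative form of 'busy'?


Apply comparative formation (consonant + y: change y to i, add -er): 'busy' -> 'busier'.

busier


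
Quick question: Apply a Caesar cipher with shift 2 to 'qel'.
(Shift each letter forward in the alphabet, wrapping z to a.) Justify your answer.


Shift each letter by 2: q -> s, e -> g, l -> n. Result: 'sgn'.

sgn


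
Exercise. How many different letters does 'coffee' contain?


Unique letters in 'coffee': {c, e, f, o} = 4 distinct letters.

4


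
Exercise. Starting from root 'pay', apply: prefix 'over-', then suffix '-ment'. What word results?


Step 1: Add prefix 'over-' to 'pay' = 'overpay'
Step 2: Add suffix '-ment' to 'overpay' = 'overpayment'

overpayment


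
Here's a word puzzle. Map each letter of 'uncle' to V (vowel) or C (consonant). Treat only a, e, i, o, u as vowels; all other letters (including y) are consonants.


Letter mapping: u = V, n = C, c = C, l = C, e = V.

VCCCV


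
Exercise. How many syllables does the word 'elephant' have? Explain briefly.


Break 'elephant' into syllables: el-e-phant -> el | e | phant = 3 syllables

3 syllables


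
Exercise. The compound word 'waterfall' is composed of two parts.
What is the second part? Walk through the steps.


Split 'waterfall' into 'water' + 'fall'. The second part is 'fall'.

fall


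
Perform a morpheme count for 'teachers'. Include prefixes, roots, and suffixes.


Decomposition: teach (root) + -er (suffix) + -s (plural) = 3 morpheme(s)

3 morphemes


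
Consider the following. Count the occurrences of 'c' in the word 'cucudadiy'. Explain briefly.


Letter 'c' in 'cucudadiy': found at position(s) 1, 3 = 2 occurrence(s).

2


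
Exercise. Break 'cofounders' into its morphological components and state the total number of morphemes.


Step 1: Identify prefix: 'co' (meaning: together)
Step 2: Identify root: 'found'
Step 3: Identify suffix(es): 'er, s'
Decomposition: co- (prefix: together) + found (root) + -er (suffix: one who) + -s (plural)
Total morphemes: 4

4 morphemes (co- (prefix: together) + found (root) + -er (suffix: one who) + -s (plural))


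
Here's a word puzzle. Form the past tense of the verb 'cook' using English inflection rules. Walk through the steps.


Apply rule: Add -ed. 'cook' becomes 'cooked'.

cooked


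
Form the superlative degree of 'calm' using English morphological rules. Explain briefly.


Apply superlative formation (add -est): 'calm' -> 'calmest'.

calmest


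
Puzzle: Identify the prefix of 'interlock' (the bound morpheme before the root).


The word 'interlock' = 'inter' (prefix) + 'lock' (root). The prefix is 'inter'.

inter


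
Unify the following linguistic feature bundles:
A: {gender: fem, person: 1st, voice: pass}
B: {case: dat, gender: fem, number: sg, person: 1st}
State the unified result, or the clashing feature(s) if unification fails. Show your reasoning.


Compare features:
case: A=_ vs B=dat -> unified: dat
gender: A=fem vs B=fem -> unified: fem
number: A=_ vs B=sg -> unified: sg
person: A=1st vs B=1st -> unified: 1st
voice: A=pass vs B=_ -> unified: pass
No clashes found.

Unified: {case: dat, gender: fem, number: sg, person: 1st, voice: pass}


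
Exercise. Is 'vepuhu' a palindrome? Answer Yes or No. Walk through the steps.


Forward: 'vepuhu'
Reversed: 'uhupev'
They differ.

No


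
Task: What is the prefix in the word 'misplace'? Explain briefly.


The word 'misplace' = 'mis' (prefix) + 'place' (root). The prefix is 'mis'.

mis


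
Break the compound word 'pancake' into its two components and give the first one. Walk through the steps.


Split 'pancake' into 'pan' + 'cake'. The first part is 'pan'.

pan


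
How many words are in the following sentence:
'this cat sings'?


Split into words: this | cat | sings = 3 words.

3


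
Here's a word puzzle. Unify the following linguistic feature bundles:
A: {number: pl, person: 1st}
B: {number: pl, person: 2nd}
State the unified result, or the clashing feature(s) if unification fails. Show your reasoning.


Compare features:
number: A=pl vs B=pl -> unified: pl
person: A=1st vs B=2nd -> CLASH
Clash detected on feature 'person' (1st vs 2nd); unification fails.

CLASH on 'person' (1st vs 2nd)


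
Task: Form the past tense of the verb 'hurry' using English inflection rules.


Apply rule: Change -y to -ied. 'hurry' becomes 'hurried'.

hurried


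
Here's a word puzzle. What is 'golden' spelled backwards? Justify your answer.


Reverse 'golden' character by character: 'nedlog'.

nedlog


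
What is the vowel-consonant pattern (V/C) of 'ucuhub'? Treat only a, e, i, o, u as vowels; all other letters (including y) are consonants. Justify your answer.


Letter mapping: u = V, c = C, u = V, h = C, u = V, b = C.

VCVCVC


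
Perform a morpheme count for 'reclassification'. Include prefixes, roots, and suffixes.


Decomposition: re- (prefix) + class (root) + -ify (suffix) + -ation (suffix) = 4 morpheme(s)

4 morphemes


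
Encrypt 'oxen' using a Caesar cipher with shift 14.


Shift each letter by 14: o -> c, x -> l, e -> s, n -> b. Result: 'clsb'.

clsb


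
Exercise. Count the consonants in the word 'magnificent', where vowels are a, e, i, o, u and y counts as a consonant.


Consonants in 'magnificent': m, g, n, f, c, n, t = 7 consonants.

7


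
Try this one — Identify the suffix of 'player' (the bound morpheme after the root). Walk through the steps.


The word 'player' = 'play' (root) + '-er' (suffix). The suffix is '-er'.

er


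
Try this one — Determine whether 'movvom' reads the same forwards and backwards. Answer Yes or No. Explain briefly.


Forward: 'movvom'
Reversed: 'movvom'
They are identical.

Yes


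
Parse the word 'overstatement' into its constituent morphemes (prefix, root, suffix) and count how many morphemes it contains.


Step 1: Identify prefix: 'over' (meaning: excessively)
Step 2: Identify root: 'state'
Step 3: Identify suffix(es): 'ment'
Decomposition: over- (prefix: excessively) + state (root) + -ment (suffix: action/result)
Total morphemes: 3

3 morphemes (over- (prefix: excessively) + state (root) + -ment (suffix: action/result))


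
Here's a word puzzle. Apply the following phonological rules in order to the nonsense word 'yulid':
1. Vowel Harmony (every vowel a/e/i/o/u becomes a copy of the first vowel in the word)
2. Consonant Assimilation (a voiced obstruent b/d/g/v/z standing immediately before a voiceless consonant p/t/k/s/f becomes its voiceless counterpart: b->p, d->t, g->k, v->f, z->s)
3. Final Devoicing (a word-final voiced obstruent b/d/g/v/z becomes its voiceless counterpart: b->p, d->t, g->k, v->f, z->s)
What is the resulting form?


Starting form: 'yulid'
Rule 1: Vowel Harmony: all vowels become 'u' (matching first vowel). 'yulid' -> 'yulud'
Rule 2: Consonant Assimilation: no voiced obstruent (b/d/g/v/z) stands immediately before a voiceless consonant (p/t/k/s/f). No change.
Rule 3: Final Devoicing: word-final voiced obstruent 'd' becomes voiceless 't'. 'yulud' -> 'yulut'
Final form: 'yulut'

yulut


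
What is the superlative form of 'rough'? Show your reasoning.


Apply superlative formation (add -est): 'rough' -> 'roughest'.

roughest


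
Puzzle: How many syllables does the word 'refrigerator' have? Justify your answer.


Break 'refrigerator' into syllables: re-frig-er-a-tor -> re | frig | er | a | tor = 5 syllables

5 syllables


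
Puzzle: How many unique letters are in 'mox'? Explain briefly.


Unique letters in 'mox': {m, o, x} = 3 distinct letters.

3


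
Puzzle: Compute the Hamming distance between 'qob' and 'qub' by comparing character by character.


Alignment:
Position 1: 'q' vs 'q' = match
Position 2: 'o' vs 'u' = DIFFER
Position 3: 'b' vs 'b' = match
Total differences: 1

1


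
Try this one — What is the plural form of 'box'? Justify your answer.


Apply rule: Add -es (sibilant/fricative ending). 'box' becomes 'boxes'.

boxes


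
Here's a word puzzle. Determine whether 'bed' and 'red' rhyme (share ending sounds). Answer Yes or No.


Rime (stressed vowel + following sounds) of 'bed': -ed = /ɛd/
Rime of 'red': -ed = /ɛd/
/ɛd/ and /ɛd/ are the same ending sound, so the words rhyme.

Yes


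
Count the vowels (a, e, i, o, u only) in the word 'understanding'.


Vowels in 'understanding': u, e, a, i = 4 vowels.

4


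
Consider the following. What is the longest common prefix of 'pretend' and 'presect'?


Compare from the start: 3 characters match: 'pre'. Mismatch at position 4: 't' vs 's'.

pre


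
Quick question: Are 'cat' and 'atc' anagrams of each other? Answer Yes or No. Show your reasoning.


Sorted letters of 'cat': 'act'
Sorted letters of 'atc': 'act'
They match.

Yes


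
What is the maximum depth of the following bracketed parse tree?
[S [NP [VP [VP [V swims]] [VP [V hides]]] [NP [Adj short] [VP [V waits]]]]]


Count bracket nesting levels:
'[' at pos 0: depth = 1
'[' at pos 3: depth = 2
'[' at pos 7: depth = 3
'[' at pos 11: depth = 4
'[' at pos 15: depth = 5
'[' at pos 26: depth = 4
'[' at pos 30: depth = 5
'[' at pos 42: depth = 3
'[' at pos 46: depth = 4
'[' at pos 58: depth = 4
'[' at pos 62: depth = 5
Maximum depth reached: 5

5


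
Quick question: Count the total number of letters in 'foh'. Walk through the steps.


Spell out 'foh' and number each letter: f(1), o(2), h(3). Total: 3 letters.

3


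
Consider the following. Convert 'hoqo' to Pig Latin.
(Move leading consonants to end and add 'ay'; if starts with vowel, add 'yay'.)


'hoqo': move consonant cluster 'h' to end and add 'ay': 'oqohay'.

oqohay


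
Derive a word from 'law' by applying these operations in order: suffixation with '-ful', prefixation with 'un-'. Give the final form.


Step 1: Add suffix '-ful' to 'law' = 'lawful'
Step 2: Add prefix 'un-' to 'lawful' = 'unlawful'

unlawful


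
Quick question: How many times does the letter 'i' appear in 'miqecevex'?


Letter 'i' in 'miqecevex': found at position(s) 2 = 1 occurrence(s).

1


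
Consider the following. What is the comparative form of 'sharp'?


Apply comparative formation (add -er): 'sharp' -> 'sharper'.

sharper


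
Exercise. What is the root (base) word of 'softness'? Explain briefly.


Remove suffix '-ness' from 'softness' to get root 'soft'.

soft


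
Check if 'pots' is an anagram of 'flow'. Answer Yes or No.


Sorted letters of 'pots': 'opst'
Sorted letters of 'flow': 'flow'
They do not match.

No


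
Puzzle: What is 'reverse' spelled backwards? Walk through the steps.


Reverse 'reverse' character by character: 'esrever'.

esrever


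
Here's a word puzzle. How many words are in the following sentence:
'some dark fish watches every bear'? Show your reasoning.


Split into words: some | dark | fish | watches | every | bear = 6 words.

6


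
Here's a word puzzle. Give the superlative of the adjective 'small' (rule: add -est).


Apply superlative formation (add -est): 'small' -> 'smallest'.

smallest


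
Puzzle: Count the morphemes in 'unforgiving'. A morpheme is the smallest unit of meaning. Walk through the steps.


Decomposition: un- (prefix) + forgive (root) + -ing (suffix) = 3 morpheme(s)

3 morphemes


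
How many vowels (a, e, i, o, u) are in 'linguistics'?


Vowels in 'linguistics': i, u, i, i = 4 vowels.

4


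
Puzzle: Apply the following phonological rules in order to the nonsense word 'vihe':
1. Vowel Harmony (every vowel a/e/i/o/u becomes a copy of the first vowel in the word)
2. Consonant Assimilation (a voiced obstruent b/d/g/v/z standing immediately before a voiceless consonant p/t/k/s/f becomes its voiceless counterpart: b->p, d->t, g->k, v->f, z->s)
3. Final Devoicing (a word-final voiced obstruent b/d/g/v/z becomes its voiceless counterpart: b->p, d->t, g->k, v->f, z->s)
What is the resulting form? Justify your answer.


Starting form: 'vihe'
Rule 1: Vowel Harmony: all vowels become 'i' (matching first vowel). 'vihe' -> 'vihi'
Rule 2: Consonant Assimilation: no voiced obstruent (b/d/g/v/z) stands immediately before a voiceless consonant (p/t/k/s/f). No change.
Rule 3: Final Devoicing: the word ends in the vowel 'i', not a consonant. No change.
Final form: 'vihi'

vihi


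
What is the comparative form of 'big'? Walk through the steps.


Apply comparative formation (double final consonant, add -er): 'big' -> 'bigger'.

bigger


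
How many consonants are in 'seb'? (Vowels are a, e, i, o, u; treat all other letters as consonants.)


Consonants in 'seb': s, b = 2 consonants.

2


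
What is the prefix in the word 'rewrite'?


The word 'rewrite' = 're' (prefix) + 'write' (root). The prefix is 're'.

re


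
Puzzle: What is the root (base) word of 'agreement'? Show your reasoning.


Remove suffix '-ment' from 'agreement' to get root 'agree'.

agree


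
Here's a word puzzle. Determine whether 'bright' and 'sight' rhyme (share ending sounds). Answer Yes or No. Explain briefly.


Rime (stressed vowel + following sounds) of 'bright': -ight = /aɪt/
Rime of 'sight': -ight = /aɪt/
/aɪt/ and /aɪt/ are the same ending sound, so the words rhyme.

Yes


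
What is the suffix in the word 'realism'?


The word 'realism' = 'real' (root) + '-ism' (suffix). The suffix is '-ism'.

ism


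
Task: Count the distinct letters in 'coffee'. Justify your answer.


Unique letters in 'coffee': {c, e, f, o} = 4 distinct letters.

4


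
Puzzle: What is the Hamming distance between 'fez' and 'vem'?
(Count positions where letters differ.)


Alignment:
Position 1: 'f' vs 'v' = DIFFER
Position 2: 'e' vs 'e' = match
Position 3: 'z' vs 'm' = DIFFER
Total differences: 2

2


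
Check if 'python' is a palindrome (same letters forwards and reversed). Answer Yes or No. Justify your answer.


Forward: 'python'
Reversed: 'nohtyp'
They differ.

No


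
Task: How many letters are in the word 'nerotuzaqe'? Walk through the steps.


Spell out 'nerotuzaqe' and number each letter: n(1), e(2), r(3), o(4), t(5), u(6), z(7), a(8), q(9), e(10). Total: 10 letters.

10


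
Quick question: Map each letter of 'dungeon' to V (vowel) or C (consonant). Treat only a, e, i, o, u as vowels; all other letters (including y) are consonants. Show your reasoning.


Letter mapping: d = C, u = V, n = C, g = C, e = V, o = V, n = C.

CVCCVVC


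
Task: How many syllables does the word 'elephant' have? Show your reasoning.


Break 'elephant' into syllables: el-e-phant -> el | e | phant = 3 syllables

3 syllables


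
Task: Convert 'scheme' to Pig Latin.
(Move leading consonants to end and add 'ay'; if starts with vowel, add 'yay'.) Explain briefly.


'scheme': move consonant cluster 'sch' to end and add 'ay': 'emeschay'.

emeschay


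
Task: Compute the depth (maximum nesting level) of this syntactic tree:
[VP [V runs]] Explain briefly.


Count bracket nesting levels:
'[' at pos 0: depth = 1
'[' at pos 4: depth = 2
Maximum depth reached: 2

2


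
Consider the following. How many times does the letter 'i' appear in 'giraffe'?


Letter 'i' in 'giraffe': found at position(s) 2 = 1 occurrence(s).

1


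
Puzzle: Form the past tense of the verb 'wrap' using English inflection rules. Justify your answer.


Apply rule: Double final consonant and add -ed. 'wrap' becomes 'wrapped'.

wrapped


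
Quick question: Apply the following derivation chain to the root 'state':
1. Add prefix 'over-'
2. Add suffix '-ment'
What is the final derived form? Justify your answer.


Step 1: Add prefix 'over-' to 'state' = 'overstate'
Step 2: Add suffix '-ment' to 'overstate' = 'overstatement'

overstatement


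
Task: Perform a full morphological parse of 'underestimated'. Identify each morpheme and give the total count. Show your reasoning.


Step 1: Identify prefix: 'under' (meaning: beneath/insufficient)
Step 2: Identify root: 'estimate'
Step 3: Identify suffix(es): 'ed'
Decomposition: under- (prefix: beneath/insufficient) + estimate (root) + -ed (suffix: past)
Total morphemes: 3

3 morphemes (under- (prefix: beneath/insufficient) + estimate (root) + -ed (suffix: past))


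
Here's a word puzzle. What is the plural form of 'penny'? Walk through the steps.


Apply rule: Change -y to -ies (consonant + y). 'penny' becomes 'pennies'.

pennies


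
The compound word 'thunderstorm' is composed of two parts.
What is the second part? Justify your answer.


Split 'thunderstorm' into 'thunder' + 'storm'. The second part is 'storm'.

storm


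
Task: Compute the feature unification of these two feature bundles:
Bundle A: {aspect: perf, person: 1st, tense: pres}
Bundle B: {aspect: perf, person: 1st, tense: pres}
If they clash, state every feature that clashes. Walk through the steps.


Compare features:
aspect: A=perf vs B=perf -> unified: perf
person: A=1st vs B=1st -> unified: 1st
tense: A=pres vs B=pres -> unified: pres
No clashes found.

Unified: {aspect: perf, person: 1st, tense: pres}


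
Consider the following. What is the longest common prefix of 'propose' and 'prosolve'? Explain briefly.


Compare from the start: 3 characters match: 'pro'. Mismatch at position 4: 'p' vs 's'.

pro


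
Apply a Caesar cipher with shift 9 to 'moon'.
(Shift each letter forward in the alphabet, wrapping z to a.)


Shift each letter by 9: m -> v, o -> x, o -> x, n -> w. Result: 'vxxw'.

vxxw


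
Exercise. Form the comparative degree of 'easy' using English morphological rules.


Apply comparative formation (consonant + y: change y to i, add -er): 'easy' -> 'easier'.

easier


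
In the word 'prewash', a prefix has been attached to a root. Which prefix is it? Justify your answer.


The word 'prewash' = 'pre' (prefix) + 'wash' (root). The prefix is 'pre'.

pre


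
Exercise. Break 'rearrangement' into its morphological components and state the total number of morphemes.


Step 1: Identify prefix: 're' (meaning: again)
Step 2: Identify root: 'arrange'
Step 3: Identify suffix(es): 'ment'
Decomposition: re- (prefix: again) + arrange (root) + -ment (suffix: action/result)
Total morphemes: 3

3 morphemes (re- (prefix: again) + arrange (root) + -ment (suffix: action/result))


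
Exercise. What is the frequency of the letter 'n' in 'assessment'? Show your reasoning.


Letter 'n' in 'assessment': found at position(s) 9 = 1 occurrence(s).

1


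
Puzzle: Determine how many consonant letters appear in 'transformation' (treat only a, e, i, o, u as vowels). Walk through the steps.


Consonants in 'transformation': t, r, n, s, f, r, m, t, n = 9 consonants.

9


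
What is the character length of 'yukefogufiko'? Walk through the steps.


Spell out 'yukefogufiko' and number each letter: y(1), u(2), k(3), e(4), f(5), o(6), g(7), u(8), f(9), i(10), k(11), o(12). Total: 12 letters.

12


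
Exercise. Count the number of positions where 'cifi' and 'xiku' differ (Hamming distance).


Alignment:
Position 1: 'c' vs 'x' = DIFFER
Position 2: 'i' vs 'i' = match
Position 3: 'f' vs 'k' = DIFFER
Position 4: 'i' vs 'u' = DIFFER
Total differences: 3

3


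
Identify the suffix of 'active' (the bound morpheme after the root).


The word 'active' = 'act' (root) + '-ive' (suffix). The suffix is '-ive'.

ive


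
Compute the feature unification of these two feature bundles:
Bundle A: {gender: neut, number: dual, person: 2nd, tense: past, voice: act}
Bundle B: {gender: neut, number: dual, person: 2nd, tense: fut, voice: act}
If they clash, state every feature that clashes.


Compare features:
gender: A=neut vs B=neut -> unified: neut
number: A=dual vs B=dual -> unified: dual
person: A=2nd vs B=2nd -> unified: 2nd
tense: A=past vs B=fut -> CLASH
voice: A=act vs B=act -> unified: act
Clash detected on feature 'tense' (past vs fut); unification fails.

CLASH on 'tense' (past vs fut)


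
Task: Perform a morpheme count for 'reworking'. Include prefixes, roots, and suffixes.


Decomposition: re- (prefix) + work (root) + -ing (suffix) = 3 morpheme(s)

3 morphemes


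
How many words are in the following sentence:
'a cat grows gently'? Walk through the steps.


Split into words: a | cat | grows | gently = 4 words.

4


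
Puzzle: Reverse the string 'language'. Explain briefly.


Reverse 'language' character by character: 'egaugnal'.

egaugnal


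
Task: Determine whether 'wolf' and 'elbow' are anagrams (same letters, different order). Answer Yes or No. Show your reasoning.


Sorted letters of 'wolf': 'flow'
Sorted letters of 'elbow': 'below'
They do not match.

No


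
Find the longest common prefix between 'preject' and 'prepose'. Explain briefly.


Compare from the start: 3 characters match: 'pre'. Mismatch at position 4: 'j' vs 'p'.

pre


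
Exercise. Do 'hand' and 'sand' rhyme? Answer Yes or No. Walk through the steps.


Rime (stressed vowel + following sounds) of 'hand': -and = /ænd/
Rime of 'sand': -and = /ænd/
/ænd/ and /ænd/ are the same ending sound, so the words rhyme.

Yes
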